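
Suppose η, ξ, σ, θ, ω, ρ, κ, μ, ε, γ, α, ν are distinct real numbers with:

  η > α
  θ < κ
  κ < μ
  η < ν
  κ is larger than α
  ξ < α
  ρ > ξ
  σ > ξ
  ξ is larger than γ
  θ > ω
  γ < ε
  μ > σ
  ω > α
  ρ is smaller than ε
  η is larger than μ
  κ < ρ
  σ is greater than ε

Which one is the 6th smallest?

κ

Chaining the given pairs: γ < ξ < α < ω < θ < κ < ρ < ε < σ < μ < η < ν.
Counting 6 from the smallest end gives κ.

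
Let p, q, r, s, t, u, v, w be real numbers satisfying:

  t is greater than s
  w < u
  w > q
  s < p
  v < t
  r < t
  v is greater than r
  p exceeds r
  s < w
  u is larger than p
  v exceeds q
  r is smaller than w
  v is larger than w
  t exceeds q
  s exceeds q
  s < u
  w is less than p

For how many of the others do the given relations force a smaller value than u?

Directly below u: s, w, p.
One step further: q, r (5 so far).
Nothing else is reachable below u; 5 in all.

5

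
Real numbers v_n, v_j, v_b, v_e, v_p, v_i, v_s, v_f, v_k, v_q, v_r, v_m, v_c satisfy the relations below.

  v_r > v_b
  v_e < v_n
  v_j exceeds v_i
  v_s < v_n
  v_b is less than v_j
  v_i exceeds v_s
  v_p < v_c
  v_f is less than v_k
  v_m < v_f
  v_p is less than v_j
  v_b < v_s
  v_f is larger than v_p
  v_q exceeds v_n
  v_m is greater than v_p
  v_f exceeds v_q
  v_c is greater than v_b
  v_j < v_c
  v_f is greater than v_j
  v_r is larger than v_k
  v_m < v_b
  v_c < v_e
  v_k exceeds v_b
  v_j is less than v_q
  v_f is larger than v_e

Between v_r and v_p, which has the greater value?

Following the relations from v_p: v_p < v_m < v_b < v_s < v_i < v_j < v_c < v_e < v_n < v_q < v_f < v_k < v_r.
So v_p < v_r; v_r is the larger of the two.

v_r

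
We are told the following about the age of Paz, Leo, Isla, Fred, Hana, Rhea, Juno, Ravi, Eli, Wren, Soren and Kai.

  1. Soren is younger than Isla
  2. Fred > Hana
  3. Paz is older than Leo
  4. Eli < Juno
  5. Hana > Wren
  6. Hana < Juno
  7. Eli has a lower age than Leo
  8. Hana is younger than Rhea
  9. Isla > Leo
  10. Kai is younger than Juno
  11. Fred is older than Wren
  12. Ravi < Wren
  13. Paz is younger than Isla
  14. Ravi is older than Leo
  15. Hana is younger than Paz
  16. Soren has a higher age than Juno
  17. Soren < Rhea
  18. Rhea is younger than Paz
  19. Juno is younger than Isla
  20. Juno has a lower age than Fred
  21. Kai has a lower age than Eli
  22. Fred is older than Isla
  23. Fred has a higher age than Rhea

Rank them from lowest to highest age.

The consecutive links are each given: Kai < Eli; Eli < Leo; Leo < Ravi; Ravi < Wren; Wren < Hana; Hana < Juno; Juno < Soren; Soren < Rhea; Rhea < Paz; Paz < Isla; Isla < Fred.

Kai < Eli < Leo < Ravi < Wren < Hana < Juno < Soren < Rhea < Paz < Isla < Fred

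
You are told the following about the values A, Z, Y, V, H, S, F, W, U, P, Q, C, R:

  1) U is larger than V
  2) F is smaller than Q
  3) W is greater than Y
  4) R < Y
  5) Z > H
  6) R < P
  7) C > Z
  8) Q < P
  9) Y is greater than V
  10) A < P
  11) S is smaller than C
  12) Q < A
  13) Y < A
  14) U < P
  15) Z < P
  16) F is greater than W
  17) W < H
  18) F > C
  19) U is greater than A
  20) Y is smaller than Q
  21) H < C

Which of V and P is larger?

P

V < Y < W < H < Z < C < F < Q < A < U < P, by transitivity through Y, W, H, Z, C, F, Q, A, U.
So V < P; P is the larger of the two.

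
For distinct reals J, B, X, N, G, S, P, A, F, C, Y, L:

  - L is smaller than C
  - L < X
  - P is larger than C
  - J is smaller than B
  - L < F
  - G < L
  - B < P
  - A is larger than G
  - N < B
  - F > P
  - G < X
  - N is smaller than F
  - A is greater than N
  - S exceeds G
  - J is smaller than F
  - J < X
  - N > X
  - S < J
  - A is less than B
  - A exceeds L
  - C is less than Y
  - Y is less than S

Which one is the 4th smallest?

Y

Piecing the relations together gives one ordering: G < L < C < Y < S < J < X < N < A < B < P < F.
The 4th smallest is Y.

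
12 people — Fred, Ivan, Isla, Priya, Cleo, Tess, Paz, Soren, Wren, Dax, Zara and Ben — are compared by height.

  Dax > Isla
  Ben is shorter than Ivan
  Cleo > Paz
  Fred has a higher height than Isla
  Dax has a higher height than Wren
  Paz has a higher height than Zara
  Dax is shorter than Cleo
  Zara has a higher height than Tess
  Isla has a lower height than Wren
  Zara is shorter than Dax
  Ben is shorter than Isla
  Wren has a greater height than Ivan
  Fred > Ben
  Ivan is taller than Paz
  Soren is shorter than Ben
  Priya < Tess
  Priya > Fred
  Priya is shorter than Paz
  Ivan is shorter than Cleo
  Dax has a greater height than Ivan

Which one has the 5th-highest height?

Paz

Chaining the given pairs: Soren < Ben < Isla < Fred < Priya < Tess < Zara < Paz < Ivan < Wren < Dax < Cleo.
Counting 5 from the largest end gives Paz.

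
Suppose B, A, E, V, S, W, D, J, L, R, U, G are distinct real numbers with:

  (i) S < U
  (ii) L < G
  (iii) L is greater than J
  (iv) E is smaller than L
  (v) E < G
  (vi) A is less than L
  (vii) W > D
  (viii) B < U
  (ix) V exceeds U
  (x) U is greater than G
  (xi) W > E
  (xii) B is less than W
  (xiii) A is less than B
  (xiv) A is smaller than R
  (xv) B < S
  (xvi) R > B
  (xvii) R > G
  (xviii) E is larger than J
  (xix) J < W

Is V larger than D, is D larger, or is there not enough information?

undetermined

Following every chain through D: above D we get W.
V is not reached, and no chain runs the other way from V to D.
So the given relations leave the order of D and V undetermined.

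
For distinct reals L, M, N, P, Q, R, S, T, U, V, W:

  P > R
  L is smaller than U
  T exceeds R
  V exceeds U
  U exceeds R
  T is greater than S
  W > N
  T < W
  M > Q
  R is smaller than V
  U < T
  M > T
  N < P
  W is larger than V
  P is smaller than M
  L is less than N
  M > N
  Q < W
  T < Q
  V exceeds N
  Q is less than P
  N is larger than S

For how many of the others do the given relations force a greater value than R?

7

The elements the relations force above R are U, T, V, Q, P, M, W — no chain reaches any other.
That is 7.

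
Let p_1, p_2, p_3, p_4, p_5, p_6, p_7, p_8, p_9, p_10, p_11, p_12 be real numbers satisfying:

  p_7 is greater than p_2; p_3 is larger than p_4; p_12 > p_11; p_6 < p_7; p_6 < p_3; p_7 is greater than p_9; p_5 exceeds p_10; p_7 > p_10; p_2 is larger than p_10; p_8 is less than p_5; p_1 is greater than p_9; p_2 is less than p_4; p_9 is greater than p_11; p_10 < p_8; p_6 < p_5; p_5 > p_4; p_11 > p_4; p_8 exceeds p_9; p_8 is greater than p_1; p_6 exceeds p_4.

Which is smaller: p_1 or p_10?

p_10

Link the given pairs in sequence: p_10 < p_2; p_2 < p_4; p_4 < p_11; p_11 < p_9; p_9 < p_1.
Chaining these gives p_10 < p_2 < p_4 < p_11 < p_9 < p_1.
So p_10 < p_1; p_10 is the smaller of the two.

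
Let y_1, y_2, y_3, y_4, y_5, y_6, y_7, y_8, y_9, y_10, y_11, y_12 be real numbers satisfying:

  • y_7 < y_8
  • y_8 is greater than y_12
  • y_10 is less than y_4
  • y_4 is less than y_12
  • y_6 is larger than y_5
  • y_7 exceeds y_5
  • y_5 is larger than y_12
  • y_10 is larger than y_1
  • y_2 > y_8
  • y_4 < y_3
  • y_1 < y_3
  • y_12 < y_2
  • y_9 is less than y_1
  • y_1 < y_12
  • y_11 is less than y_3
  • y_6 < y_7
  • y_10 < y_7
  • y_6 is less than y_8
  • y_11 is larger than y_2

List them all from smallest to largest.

Nothing is placed below y_9, so it is least; from there y_9 < y_1; y_1 < y_10; y_10 < y_4; y_4 < y_12; y_12 < y_5; y_5 < y_6; y_6 < y_7; y_7 < y_8; y_8 < y_2; y_2 < y_11; y_11 < y_3, each given directly.

y_9 < y_1 < y_10 < y_4 < y_12 < y_5 < y_6 < y_7 < y_8 < y_2 < y_11 < y_3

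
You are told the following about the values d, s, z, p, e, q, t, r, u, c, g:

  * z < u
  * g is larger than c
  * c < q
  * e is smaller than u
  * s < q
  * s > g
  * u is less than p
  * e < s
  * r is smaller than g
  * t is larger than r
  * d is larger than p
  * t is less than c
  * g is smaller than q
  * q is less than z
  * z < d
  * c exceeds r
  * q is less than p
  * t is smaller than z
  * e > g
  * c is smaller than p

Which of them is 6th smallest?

s

Piecing the relations together gives one ordering: r < t < c < g < e < s < q < z < u < p < d.
Counting 6 from the smallest end gives s.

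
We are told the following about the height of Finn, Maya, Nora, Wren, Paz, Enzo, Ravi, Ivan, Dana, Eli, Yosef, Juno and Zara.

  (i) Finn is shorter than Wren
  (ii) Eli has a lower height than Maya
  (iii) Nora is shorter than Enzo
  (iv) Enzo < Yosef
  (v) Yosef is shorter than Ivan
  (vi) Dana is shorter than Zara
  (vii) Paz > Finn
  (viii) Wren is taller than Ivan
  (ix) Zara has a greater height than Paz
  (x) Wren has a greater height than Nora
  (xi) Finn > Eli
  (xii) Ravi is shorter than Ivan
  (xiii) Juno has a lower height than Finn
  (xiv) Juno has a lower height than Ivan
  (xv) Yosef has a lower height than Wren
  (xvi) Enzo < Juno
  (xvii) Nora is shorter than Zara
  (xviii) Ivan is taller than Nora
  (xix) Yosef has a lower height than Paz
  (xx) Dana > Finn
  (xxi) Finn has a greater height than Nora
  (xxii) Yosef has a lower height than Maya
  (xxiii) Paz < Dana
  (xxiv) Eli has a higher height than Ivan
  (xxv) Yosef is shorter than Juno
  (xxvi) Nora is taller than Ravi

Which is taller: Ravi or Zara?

Zara

Chaining the given relations: Ravi < Nora < Enzo < Yosef < Ivan < Eli < Finn < Paz < Dana < Zara.
So Ravi < Zara; Zara is the taller of the two.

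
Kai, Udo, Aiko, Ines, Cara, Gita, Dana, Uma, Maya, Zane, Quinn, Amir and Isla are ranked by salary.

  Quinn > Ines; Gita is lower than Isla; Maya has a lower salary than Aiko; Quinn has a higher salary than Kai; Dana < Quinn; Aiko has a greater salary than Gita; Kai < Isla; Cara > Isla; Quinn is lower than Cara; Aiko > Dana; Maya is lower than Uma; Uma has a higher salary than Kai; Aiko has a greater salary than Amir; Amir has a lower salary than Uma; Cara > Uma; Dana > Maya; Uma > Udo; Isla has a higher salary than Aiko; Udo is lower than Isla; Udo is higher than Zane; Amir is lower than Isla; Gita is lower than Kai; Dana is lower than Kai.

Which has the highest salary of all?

Gita is not greatest since Gita < Kai; Zane is not greatest since Zane < Udo; Udo is not greatest since Udo < Isla; Maya is not greatest since Maya < Dana; Dana is not greatest since Dana < Quinn; Kai is not greatest since Kai < Quinn; Ines is not greatest since Ines < Quinn; Amir is not greatest since Amir < Aiko; Uma is not greatest since Uma < Cara; Quinn is not greatest since Quinn < Cara; Aiko is not greatest since Aiko < Isla; Isla is not greatest since Isla < Cara.
Only Cara has nothing above it, so Cara is the highest salary.

Cara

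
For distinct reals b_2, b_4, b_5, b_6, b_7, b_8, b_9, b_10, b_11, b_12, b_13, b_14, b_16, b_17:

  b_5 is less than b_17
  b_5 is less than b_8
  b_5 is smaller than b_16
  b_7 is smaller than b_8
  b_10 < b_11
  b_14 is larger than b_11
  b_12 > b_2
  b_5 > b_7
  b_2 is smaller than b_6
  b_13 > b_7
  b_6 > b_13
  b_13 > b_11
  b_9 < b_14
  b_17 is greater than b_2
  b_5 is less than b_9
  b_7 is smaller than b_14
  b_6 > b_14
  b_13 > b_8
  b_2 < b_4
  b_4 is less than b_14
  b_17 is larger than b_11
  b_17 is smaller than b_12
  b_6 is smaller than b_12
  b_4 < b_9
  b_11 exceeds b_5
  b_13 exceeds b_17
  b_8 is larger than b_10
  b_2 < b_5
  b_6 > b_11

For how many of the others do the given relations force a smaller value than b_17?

From b_17 the given relations immediately reach b_2, b_5, b_11.
From those, b_7, b_10 — 5 in total.
No other element is forced below b_17 by the given relations, so the count is 5.

5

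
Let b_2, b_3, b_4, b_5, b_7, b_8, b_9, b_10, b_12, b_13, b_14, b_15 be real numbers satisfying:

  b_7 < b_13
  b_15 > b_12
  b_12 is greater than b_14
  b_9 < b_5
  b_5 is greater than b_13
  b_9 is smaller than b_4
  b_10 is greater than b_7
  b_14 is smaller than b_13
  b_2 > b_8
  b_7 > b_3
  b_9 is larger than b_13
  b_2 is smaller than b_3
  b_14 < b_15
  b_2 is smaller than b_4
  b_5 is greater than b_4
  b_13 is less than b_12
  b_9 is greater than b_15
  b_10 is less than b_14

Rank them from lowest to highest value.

Nothing is placed below b_8, so it is least; from there b_8 < b_2; b_2 < b_3; b_3 < b_7; b_7 < b_10; b_10 < b_14; b_14 < b_13; b_13 < b_12; b_12 < b_15; b_15 < b_9; b_9 < b_4; b_4 < b_5, each given directly.

b_8 < b_2 < b_3 < b_7 < b_10 < b_14 < b_13 < b_12 < b_15 < b_9 < b_4 < b_5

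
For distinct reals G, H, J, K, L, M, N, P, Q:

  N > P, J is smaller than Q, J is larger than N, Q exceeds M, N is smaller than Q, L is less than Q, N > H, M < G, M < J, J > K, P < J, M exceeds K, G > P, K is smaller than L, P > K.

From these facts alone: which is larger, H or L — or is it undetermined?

Following every chain through H: above H we get N, J, Q.
L is not reached, and no chain runs the other way from L to H.
So the given relations leave the order of H and L undetermined.

undetermined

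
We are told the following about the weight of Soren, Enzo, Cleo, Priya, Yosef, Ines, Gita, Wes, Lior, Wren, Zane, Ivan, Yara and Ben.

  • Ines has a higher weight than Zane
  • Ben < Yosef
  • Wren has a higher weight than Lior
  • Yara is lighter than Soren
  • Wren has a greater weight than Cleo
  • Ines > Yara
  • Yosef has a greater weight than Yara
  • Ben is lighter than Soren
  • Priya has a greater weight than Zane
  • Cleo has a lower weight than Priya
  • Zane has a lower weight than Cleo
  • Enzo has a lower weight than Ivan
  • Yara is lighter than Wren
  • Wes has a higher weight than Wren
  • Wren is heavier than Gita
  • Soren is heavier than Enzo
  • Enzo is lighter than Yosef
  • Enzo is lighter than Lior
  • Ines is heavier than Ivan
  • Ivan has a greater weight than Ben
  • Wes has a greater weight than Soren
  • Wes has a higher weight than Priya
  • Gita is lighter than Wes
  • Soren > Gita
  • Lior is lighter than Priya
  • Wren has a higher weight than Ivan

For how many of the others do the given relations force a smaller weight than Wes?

11

Directly below Wes: Gita, Soren, Priya, Wren.
One step further: Enzo, Zane, Ben, Yara, Lior, Ivan, Cleo (11 so far).
No other element is forced below Wes by the given relations, so the count is 11.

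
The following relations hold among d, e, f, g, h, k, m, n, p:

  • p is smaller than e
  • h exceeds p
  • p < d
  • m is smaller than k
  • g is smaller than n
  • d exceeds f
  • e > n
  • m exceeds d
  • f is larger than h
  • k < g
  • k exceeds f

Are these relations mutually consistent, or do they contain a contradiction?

The single ordering p < h < f < d < m < k < g < n < e satisfies every listed relation, so no contradiction arises.

consistent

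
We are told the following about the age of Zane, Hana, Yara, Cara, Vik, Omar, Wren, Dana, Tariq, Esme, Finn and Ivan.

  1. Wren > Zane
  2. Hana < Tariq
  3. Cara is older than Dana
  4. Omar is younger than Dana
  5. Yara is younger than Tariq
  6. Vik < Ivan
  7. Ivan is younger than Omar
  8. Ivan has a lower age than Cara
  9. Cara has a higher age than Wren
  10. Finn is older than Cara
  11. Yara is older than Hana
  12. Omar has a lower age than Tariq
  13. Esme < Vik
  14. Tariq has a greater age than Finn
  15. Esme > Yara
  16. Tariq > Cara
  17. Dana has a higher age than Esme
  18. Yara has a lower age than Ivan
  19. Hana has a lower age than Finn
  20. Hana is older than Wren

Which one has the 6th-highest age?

Piecing the relations together gives one ordering: Zane < Wren < Hana < Yara < Esme < Vik < Ivan < Omar < Dana < Cara < Finn < Tariq.
The 6th largest is Ivan.

Ivan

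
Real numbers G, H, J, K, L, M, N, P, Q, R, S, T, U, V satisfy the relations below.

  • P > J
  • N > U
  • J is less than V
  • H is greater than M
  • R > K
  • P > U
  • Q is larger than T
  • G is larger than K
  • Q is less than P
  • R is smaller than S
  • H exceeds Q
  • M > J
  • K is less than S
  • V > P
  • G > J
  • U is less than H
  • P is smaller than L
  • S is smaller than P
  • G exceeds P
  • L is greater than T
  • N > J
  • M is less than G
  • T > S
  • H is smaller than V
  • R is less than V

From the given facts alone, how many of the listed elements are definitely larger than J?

7

Directly above J: M, P, G, V, N.
One step further: L, H (7 so far).
No other element is forced above J by the given relations, so the count is 7.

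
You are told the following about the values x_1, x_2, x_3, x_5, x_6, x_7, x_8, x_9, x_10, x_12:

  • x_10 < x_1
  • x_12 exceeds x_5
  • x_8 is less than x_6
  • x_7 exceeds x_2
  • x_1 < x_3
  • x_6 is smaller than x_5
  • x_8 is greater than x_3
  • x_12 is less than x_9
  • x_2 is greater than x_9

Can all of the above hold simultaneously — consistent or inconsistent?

consistent

Every relation is compatible with x_10 < x_1 < x_3 < x_8 < x_6 < x_5 < x_12 < x_9 < x_2 < x_7; the set is consistent.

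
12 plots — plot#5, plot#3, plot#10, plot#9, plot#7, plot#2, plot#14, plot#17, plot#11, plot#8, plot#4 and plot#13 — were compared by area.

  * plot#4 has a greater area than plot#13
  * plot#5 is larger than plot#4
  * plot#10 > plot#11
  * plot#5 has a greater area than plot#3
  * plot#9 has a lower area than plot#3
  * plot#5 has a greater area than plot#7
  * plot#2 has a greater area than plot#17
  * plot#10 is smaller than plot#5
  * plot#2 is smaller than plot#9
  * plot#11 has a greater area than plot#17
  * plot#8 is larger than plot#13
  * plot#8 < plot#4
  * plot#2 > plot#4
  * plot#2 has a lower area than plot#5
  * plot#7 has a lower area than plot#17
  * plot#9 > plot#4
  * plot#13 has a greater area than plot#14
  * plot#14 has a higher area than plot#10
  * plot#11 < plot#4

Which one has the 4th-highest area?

Piecing the relations together gives one ordering: plot#7 < plot#17 < plot#11 < plot#10 < plot#14 < plot#13 < plot#8 < plot#4 < plot#2 < plot#9 < plot#3 < plot#5.
The 4th largest is plot#2.

plot#2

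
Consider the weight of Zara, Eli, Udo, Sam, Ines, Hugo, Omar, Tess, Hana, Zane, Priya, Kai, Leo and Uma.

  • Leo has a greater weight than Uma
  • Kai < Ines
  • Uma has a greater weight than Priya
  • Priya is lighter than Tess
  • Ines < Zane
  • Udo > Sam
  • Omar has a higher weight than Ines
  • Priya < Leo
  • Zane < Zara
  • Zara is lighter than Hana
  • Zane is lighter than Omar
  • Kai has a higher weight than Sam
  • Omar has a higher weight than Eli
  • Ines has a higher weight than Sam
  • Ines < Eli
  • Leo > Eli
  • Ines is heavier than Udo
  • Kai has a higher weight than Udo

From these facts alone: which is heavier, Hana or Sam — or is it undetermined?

Hana

Link the given pairs in sequence: Sam < Udo; Udo < Ines; Ines < Zane; Zane < Zara; Zara < Hana.
Together: Sam < Udo < Ines < Zane < Zara < Hana.
So Hana is heavier.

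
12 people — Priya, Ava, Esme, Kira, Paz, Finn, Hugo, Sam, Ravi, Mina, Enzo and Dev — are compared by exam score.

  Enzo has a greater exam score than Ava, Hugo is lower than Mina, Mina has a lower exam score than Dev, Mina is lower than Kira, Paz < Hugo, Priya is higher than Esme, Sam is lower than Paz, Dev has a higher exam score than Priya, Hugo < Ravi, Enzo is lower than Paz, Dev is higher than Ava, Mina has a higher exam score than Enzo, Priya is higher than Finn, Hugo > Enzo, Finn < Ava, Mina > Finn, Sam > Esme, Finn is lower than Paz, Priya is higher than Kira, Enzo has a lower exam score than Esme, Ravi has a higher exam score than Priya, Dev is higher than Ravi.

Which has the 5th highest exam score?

Mina

The consecutive relations fix a unique order: Finn < Ava < Enzo < Esme < Sam < Paz < Hugo < Mina < Kira < Priya < Ravi < Dev.
The 5th largest is Mina.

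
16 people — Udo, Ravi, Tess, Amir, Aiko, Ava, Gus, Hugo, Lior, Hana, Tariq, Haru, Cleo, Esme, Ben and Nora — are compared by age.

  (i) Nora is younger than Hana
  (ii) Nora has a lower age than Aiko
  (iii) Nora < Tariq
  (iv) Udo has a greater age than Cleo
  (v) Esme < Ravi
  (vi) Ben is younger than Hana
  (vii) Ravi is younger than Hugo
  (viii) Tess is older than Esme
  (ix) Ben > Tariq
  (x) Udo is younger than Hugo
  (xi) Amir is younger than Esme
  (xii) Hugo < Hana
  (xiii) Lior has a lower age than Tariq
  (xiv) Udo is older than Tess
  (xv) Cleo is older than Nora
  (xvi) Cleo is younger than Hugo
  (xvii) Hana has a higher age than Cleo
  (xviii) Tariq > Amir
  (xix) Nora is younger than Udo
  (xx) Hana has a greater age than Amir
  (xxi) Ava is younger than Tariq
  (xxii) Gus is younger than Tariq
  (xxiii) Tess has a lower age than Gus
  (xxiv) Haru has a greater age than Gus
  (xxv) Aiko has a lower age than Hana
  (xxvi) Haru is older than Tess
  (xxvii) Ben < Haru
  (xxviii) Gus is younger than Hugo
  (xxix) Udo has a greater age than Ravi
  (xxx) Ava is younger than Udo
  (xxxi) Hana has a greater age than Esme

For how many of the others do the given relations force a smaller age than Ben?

8

The elements the relations force below Ben are Amir, Esme, Tess, Nora, Gus, Lior, Ava, Tariq — no chain reaches any other.
That is 8.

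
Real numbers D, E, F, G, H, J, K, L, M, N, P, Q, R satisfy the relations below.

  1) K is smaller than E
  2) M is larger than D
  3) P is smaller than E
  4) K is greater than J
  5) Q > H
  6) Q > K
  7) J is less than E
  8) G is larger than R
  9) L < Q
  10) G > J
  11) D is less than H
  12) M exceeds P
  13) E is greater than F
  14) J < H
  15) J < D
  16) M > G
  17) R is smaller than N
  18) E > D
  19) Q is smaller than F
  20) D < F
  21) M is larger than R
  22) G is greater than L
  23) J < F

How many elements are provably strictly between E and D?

The relations place D below E. An element lies strictly between them when it is forced above D and also forced below E.
Above D: {H, M, Q, F}. Below E: {J, K, L, P, H, Q, F}.
Intersection: {H, Q, F} — 3.

3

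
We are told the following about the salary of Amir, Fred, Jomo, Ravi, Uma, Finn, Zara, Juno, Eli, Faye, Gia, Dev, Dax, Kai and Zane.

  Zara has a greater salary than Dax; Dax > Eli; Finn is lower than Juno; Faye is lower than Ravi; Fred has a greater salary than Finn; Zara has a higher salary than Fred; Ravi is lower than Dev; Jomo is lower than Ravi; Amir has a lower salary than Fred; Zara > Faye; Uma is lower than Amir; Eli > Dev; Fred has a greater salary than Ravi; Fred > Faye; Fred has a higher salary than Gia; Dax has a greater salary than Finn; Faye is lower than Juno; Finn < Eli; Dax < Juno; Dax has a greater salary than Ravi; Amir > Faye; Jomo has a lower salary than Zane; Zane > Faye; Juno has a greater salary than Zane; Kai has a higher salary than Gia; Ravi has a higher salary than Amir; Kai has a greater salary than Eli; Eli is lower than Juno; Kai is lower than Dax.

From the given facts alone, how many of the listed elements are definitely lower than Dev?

The elements the relations force below Dev are Jomo, Uma, Faye, Amir, Ravi — no chain reaches any other.
That is 5.

5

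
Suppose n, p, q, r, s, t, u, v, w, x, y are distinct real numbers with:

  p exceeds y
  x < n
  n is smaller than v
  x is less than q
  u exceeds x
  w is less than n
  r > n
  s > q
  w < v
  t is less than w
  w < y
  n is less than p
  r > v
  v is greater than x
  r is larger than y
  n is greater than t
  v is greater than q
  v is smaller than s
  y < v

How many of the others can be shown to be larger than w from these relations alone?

6

The elements the relations force above w are y, n, v, p, r, s — no chain reaches any other.
That is 6.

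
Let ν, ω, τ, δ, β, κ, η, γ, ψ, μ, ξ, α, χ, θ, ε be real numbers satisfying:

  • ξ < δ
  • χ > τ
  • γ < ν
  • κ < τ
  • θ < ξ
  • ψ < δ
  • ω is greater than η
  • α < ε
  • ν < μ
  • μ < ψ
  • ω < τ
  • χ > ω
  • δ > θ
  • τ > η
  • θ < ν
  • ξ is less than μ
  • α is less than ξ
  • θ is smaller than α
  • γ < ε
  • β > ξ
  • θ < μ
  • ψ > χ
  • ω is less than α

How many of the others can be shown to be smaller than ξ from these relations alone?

4

Directly below ξ: θ, α.
One step further: ω (3 so far).
One step further: η (4 so far).
No other element is forced below ξ by the given relations, so the count is 4.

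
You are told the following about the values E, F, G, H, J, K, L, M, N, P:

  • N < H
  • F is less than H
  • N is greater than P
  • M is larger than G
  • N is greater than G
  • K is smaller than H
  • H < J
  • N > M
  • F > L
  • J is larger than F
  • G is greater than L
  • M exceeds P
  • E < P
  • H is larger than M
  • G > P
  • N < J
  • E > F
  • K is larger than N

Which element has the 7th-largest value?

P

The consecutive relations fix a unique order: L < F < E < P < G < M < N < K < H < J.
The 7th largest is P.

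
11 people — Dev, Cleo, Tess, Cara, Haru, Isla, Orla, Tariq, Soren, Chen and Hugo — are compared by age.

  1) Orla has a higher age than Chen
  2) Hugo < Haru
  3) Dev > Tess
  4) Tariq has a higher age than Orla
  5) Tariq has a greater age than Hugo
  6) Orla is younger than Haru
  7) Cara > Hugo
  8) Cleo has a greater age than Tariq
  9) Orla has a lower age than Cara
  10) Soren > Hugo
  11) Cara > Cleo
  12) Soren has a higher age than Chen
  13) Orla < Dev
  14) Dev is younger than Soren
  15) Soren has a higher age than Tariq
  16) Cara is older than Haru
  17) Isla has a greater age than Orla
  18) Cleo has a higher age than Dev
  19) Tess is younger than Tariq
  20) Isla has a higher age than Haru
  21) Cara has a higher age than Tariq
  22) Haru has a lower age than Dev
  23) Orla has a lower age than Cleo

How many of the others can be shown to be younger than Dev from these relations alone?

5

The elements the relations force below Dev are Chen, Hugo, Tess, Orla, Haru — no chain reaches any other.
That is 5.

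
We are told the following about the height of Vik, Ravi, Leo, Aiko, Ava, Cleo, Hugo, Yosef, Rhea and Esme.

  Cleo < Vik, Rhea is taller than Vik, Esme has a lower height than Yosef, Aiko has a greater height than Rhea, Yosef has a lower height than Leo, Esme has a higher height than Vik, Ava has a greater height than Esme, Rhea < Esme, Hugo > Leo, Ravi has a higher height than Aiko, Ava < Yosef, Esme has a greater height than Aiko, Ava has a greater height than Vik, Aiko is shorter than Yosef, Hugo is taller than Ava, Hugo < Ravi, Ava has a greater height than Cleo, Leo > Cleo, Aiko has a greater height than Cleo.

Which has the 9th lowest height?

Chaining the given pairs: Cleo < Vik < Rhea < Aiko < Esme < Ava < Yosef < Leo < Hugo < Ravi.
The 9th smallest is Hugo.

Hugo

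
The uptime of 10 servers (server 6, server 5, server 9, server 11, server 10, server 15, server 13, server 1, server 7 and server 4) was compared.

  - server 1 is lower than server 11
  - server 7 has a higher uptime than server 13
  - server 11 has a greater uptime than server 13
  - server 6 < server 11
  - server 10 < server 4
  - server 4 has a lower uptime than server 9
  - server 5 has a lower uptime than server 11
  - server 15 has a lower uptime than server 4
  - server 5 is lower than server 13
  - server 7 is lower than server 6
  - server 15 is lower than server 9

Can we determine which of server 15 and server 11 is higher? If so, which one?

Following every chain through server 15: above server 15 we get server 4, server 9.
server 11 is not reached, and no chain runs the other way from server 11 to server 15.
So the given relations leave the order of server 15 and server 11 undetermined.

undetermined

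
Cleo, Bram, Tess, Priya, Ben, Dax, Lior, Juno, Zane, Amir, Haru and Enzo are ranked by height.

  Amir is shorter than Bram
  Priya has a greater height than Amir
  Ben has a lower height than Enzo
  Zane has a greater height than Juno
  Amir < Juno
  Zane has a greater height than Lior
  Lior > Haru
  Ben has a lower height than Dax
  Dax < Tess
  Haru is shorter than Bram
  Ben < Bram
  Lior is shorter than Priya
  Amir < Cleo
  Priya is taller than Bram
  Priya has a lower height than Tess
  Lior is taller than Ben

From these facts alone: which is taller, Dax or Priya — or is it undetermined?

Following every chain through Dax: above Dax we get Tess; below Dax we get Ben.
Priya is not reached, and no chain runs the other way from Priya to Dax.
So the given relations leave the order of Dax and Priya undetermined.

undetermined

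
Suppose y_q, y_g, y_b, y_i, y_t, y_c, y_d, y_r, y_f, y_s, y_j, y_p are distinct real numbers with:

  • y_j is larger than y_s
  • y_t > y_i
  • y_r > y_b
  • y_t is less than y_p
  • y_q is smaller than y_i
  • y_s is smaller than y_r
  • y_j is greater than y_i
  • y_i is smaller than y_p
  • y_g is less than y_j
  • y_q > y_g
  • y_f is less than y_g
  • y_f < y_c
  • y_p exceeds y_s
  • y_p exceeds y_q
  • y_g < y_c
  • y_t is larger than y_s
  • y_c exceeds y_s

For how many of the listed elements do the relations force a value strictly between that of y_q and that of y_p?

The relations place y_q below y_p. An element lies strictly between them when it is forced above y_q and also forced below y_p.
Above y_q: {y_i, y_j, y_t}. Below y_p: {y_s, y_f, y_g, y_i, y_t}.
Intersection: {y_i, y_t} — 2.

2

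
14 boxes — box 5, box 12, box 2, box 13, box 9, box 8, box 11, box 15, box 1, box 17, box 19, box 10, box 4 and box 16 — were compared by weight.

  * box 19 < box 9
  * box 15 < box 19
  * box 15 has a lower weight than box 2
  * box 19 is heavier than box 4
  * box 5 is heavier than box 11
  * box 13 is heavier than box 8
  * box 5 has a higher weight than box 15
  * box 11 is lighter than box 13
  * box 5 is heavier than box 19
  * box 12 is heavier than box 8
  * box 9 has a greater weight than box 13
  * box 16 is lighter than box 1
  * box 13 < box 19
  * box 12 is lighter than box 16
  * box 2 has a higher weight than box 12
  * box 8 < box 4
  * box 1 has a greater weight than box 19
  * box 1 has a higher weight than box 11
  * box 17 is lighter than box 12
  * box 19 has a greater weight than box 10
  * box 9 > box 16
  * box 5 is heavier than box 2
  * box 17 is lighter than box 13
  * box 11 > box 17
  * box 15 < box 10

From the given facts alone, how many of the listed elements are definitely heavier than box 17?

From box 17 the given relations immediately reach box 11, box 12, box 13.
From those, box 16, box 2, box 19, box 1, box 9, box 5 — 9 in total.
Nothing else is reachable above box 17; 9 in all.

9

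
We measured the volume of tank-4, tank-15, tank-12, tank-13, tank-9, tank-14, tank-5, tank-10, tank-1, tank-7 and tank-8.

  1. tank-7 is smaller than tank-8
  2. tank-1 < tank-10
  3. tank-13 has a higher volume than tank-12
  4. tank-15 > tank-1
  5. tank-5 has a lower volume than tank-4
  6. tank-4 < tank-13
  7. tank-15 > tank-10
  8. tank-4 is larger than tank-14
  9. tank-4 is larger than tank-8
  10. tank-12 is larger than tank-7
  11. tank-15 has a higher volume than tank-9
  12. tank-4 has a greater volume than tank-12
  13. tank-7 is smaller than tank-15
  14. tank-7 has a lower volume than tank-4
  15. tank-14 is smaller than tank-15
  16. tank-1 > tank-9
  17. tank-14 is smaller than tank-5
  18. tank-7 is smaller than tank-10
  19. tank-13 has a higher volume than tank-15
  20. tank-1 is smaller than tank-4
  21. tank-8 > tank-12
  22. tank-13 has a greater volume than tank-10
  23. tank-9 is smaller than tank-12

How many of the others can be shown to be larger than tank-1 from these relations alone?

From tank-1 the given relations immediately reach tank-10, tank-15, tank-4.
From those, tank-13 — 4 in total.
No other element is forced above tank-1 by the given relations, so the count is 4.

4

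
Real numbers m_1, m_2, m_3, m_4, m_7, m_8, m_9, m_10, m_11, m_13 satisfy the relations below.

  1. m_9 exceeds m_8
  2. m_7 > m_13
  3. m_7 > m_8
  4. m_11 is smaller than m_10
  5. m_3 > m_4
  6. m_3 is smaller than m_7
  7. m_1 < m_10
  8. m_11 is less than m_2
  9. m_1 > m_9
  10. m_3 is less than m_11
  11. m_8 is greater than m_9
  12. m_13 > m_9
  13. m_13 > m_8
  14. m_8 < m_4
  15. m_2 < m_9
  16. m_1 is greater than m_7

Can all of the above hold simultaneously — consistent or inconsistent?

inconsistent

We have m_9 < m_8 stated directly, yet also m_8 < m_4 < m_3 < m_11 < m_2 < m_9 by chaining the others — so m_8 < m_9. Contradiction.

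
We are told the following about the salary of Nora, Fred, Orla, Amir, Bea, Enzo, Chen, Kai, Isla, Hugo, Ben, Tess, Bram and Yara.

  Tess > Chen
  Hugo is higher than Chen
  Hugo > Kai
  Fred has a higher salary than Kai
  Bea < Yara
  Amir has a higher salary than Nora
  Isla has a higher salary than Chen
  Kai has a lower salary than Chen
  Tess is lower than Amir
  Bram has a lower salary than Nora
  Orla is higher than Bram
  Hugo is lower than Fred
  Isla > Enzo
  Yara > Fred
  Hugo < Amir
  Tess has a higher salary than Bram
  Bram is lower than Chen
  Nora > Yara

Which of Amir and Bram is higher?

The relevant relations are Bram < Chen; Chen < Hugo; Hugo < Fred; Fred < Yara; Yara < Nora; Nora < Amir.
Chaining these gives Bram < Chen < Hugo < Fred < Yara < Nora < Amir.
So Bram < Amir; Amir is the higher of the two.

Amir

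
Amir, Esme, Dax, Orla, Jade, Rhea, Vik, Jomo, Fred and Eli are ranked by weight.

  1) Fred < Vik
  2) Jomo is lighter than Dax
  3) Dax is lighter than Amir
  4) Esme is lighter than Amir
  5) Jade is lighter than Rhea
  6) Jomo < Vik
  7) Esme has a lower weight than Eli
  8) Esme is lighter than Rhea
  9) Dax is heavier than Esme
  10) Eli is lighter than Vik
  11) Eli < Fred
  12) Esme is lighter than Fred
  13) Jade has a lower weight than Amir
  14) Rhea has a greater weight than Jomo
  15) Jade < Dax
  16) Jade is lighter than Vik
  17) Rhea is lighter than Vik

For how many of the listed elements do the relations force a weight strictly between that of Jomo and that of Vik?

The relations place Jomo below Vik. An element lies strictly between them when it is forced above Jomo and also forced below Vik.
Above Jomo: {Dax, Rhea, Amir}. Below Vik: {Esme, Jade, Eli, Rhea, Fred}.
Intersection: {Rhea} — 1.

1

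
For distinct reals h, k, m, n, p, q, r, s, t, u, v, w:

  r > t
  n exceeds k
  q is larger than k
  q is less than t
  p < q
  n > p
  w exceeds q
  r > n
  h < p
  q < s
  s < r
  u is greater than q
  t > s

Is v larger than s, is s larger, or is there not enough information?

undetermined

Following every chain through v: nothing is chained to v.
s is not reached, and no chain runs the other way from s to v.
So the given relations leave the order of v and s undetermined.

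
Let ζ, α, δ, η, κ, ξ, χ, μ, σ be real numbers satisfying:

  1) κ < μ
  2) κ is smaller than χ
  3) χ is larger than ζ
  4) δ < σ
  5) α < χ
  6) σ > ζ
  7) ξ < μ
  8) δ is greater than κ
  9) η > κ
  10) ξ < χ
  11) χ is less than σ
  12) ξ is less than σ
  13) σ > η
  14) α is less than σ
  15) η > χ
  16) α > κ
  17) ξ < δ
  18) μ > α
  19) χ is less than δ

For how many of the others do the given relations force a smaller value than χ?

4

Directly below χ: ξ, ζ, κ, α.
Nothing else is reachable below χ; 4 in all.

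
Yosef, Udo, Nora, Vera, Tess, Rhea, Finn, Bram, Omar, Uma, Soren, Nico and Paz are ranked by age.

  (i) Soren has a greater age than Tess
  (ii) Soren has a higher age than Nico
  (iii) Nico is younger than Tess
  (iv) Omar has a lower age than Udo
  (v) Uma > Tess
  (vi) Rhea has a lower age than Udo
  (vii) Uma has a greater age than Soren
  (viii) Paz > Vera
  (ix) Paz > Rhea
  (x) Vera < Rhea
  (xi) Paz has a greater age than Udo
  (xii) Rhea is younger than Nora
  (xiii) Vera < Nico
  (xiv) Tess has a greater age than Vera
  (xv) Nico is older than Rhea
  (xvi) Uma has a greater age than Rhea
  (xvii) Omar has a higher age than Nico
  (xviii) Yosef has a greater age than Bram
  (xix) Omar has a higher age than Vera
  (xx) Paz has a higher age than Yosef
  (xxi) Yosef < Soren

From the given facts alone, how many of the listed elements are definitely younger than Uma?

7

From Uma the given relations immediately reach Rhea, Tess, Soren.
From those, Vera, Yosef, Nico — 6 in total.
From those, Bram — 7 in total.
No other element is forced below Uma by the given relations, so the count is 7.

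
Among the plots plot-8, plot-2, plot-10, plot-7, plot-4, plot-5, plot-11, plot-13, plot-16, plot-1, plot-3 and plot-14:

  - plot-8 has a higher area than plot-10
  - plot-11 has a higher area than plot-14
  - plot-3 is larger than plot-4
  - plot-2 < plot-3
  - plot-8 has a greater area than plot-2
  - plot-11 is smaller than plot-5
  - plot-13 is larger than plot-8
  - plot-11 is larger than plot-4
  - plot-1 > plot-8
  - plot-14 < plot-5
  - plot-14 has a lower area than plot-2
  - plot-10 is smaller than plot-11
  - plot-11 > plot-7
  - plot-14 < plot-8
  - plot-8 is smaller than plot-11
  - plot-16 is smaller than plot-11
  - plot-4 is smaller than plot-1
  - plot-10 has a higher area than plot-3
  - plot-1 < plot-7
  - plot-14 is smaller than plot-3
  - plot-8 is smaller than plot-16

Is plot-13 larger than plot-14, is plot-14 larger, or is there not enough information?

plot-13

Following the relations from plot-14: plot-14 < plot-2 < plot-3 < plot-10 < plot-8 < plot-13.
So plot-13 is larger.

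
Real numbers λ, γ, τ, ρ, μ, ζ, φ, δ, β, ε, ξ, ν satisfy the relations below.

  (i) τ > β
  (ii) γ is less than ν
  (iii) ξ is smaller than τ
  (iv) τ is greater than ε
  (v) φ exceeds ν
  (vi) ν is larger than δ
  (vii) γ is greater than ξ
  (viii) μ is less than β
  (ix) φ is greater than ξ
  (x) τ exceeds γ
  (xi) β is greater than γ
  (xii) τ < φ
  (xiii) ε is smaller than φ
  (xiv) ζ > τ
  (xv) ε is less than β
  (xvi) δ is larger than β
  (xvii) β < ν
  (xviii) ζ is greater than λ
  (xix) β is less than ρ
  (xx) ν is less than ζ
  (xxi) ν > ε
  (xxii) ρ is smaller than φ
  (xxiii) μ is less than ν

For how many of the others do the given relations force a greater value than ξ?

8

Directly above ξ: γ, τ, φ.
One step further: β, ν, ζ (6 so far).
One step further: ρ, δ (8 so far).
Nothing else is reachable above ξ; 8 in all.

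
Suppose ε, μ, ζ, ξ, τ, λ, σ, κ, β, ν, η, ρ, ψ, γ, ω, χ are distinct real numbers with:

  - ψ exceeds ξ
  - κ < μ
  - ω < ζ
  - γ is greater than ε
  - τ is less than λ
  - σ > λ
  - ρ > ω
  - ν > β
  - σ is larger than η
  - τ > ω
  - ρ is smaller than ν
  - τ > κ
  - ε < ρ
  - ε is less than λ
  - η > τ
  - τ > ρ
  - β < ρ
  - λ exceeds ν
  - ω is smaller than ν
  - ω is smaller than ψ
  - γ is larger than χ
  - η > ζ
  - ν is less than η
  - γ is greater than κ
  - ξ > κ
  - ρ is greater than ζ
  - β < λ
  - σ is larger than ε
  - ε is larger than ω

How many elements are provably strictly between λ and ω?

Chaining upward from ω reaches: ε, ζ, ρ, ν, τ, η, σ, γ, ψ.
Chaining downward from λ reaches: κ, ε, ζ, β, ρ, ν, τ.
Strictly between ω and λ are those in both lists: ε, ζ, ρ, ν, τ — 5 elements.

5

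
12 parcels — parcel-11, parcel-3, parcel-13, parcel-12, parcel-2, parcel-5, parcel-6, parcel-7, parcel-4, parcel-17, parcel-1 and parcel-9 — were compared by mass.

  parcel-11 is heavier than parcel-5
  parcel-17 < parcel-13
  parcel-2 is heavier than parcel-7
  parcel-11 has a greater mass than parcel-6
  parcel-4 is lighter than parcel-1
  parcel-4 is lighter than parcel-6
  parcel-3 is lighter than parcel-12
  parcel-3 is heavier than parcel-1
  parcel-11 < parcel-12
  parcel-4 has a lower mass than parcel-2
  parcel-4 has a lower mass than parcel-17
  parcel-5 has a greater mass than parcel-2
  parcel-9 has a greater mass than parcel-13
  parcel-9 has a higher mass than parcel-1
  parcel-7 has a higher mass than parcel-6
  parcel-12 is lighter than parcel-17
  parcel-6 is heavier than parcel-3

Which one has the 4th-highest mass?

The consecutive relations fix a unique order: parcel-4 < parcel-1 < parcel-3 < parcel-6 < parcel-7 < parcel-2 < parcel-5 < parcel-11 < parcel-12 < parcel-17 < parcel-13 < parcel-9.
The 4th largest is parcel-12.

parcel-12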